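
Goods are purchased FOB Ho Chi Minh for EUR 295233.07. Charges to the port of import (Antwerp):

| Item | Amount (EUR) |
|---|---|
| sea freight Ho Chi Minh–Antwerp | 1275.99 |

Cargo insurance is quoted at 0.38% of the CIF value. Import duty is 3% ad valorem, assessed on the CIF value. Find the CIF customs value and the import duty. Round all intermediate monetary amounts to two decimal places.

CIF value: EUR 297640.09; import duty: EUR 8929.20

Let C be the CIF value. C = FOB price + freight + 0.38% × C
C − 0.38% × C = 295233.07 + 1275.99
0.9962 × C = 296509.06
C = 296509.06 / 0.9962 = 297640.09
Insurance premium = 0.38% × 297640.09 = 1131.03
Import duty = 297640.09 × 3% = 8929.20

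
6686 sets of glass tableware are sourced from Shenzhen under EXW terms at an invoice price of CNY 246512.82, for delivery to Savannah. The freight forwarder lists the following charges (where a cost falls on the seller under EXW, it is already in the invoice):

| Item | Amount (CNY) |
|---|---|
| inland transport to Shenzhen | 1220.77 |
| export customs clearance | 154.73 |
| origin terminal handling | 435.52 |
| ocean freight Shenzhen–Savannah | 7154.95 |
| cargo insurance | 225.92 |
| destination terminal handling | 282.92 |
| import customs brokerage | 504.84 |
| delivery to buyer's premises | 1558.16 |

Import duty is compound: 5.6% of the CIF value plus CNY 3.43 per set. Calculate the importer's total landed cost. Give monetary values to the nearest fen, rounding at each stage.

EXW: the seller makes goods available at their premises; the buyer bears all onward costs.
CIF value = EXW price + inland to port + export clearance + origin terminal + freight + insurance = 246512.82 + 1220.77 + 154.73 + 435.52 + 7154.95 + 225.92 = 255704.71
Ad valorem component: 255704.71 × 5.6% = 14319.46
Specific component: 6686 × 3.43 = 22932.98
Import duty = 14319.46 + 22932.98 = 37252.44
Buyer bears: inland to port 1220.77 + export clearance 154.73 + origin terminal 435.52 + freight 7154.95 + insurance 225.92 + destination terminal 282.92 + brokerage 504.84 + delivery 1558.16 + duty 37252.44 = 48790.25
Landed cost = invoice 246512.82 + 48790.25 = 295303.07

Total landed cost: CNY 295303.07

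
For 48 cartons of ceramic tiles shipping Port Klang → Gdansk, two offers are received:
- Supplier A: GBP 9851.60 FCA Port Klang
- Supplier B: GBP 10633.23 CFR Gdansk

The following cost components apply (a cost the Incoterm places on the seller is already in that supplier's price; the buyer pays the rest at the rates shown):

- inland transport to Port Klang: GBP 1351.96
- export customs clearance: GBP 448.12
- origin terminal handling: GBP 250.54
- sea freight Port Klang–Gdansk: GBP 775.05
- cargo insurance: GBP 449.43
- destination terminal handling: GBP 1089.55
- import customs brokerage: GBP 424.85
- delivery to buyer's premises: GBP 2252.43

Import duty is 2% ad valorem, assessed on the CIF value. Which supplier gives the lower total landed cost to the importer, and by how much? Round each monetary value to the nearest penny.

Supplier B is cheaper by GBP 248.84

Supplier A (FCA):
CIF value = FCA price + origin terminal + freight + insurance = 9851.60 + 250.54 + 775.05 + 449.43 = 11326.62
Import duty = 11326.62 × 2% = 226.53
Buyer bears (A): 250.54 + 775.05 + 449.43 + 1089.55 + 424.85 + 2252.43 = 5241.85
Landed cost (A) = invoice 9851.60 + 5241.85 + duty 226.53 = 15319.98
Supplier B (CFR):
CIF value = CFR price + insurance = 10633.23 + 449.43 = 11082.66
Import duty = 11082.66 × 2% = 221.65
Buyer bears (B): 449.43 + 1089.55 + 424.85 + 2252.43 = 4216.26
Landed cost (B) = invoice 10633.23 + 4216.26 + duty 221.65 = 15071.14
Difference = |15319.98 − 15071.14| = 248.84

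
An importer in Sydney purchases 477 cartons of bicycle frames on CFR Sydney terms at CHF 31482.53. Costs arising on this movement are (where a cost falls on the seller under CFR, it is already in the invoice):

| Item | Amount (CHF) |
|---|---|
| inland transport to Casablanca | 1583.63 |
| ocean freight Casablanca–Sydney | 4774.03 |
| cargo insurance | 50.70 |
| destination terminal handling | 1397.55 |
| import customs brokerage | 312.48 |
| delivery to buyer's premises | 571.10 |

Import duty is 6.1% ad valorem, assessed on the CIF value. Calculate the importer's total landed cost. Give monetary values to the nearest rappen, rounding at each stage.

Total landed cost: CHF 35737.89

CFR: the seller pays costs through ocean freight to the destination port, but not insurance.
Already in the invoice (seller's account under CFR): inland to port, freight — exclude.
CIF value = CFR price + insurance = 31482.53 + 50.70 = 31533.23
Import duty = 31533.23 × 6.1% = 1923.53
Buyer bears: insurance 50.70 + destination terminal 1397.55 + brokerage 312.48 + delivery 571.10 + duty 1923.53 = 4255.36
Landed cost = invoice 31482.53 + 4255.36 = 35737.89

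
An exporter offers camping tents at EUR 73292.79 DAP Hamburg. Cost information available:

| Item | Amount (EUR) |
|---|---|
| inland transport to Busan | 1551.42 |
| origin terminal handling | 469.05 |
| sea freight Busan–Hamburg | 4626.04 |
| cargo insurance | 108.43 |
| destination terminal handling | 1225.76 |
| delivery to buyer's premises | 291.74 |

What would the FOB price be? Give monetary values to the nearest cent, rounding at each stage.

FOB price: EUR 67040.82

Not relevant to the conversion: inland to port, origin terminal — on the seller under both DAP and FOB; already in the DAP price and stays in the FOB price.
From DAP to FOB, the seller no longer bears: freight, insurance, destination terminal, delivery.
FOB price = 73292.79 − 4626.04 − 108.43 − 1225.76 − 291.74 = 67040.82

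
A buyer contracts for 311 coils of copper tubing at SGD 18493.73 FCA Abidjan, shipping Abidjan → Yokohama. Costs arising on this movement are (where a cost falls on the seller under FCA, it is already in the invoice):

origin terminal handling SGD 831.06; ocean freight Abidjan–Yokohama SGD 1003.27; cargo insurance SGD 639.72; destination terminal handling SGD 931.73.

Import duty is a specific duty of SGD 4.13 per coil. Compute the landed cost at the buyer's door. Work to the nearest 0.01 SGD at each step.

Total landed cost: SGD 23183.94

FCA: the seller delivers export-cleared goods to the carrier; the buyer bears costs from that point.
CIF value = FCA price + origin terminal + freight + insurance = 18493.73 + 831.06 + 1003.27 + 639.72 = 20967.78
Import duty = 311 × 4.13 = 1284.43
Buyer bears: origin terminal 831.06 + freight 1003.27 + insurance 639.72 + destination terminal 931.73 + duty 1284.43 = 4690.21
Landed cost = invoice 18493.73 + 4690.21 = 23183.94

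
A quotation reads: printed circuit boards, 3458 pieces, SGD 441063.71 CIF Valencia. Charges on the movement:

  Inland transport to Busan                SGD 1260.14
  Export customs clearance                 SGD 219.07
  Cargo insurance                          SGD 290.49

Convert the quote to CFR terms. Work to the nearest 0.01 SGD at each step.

CFR price: SGD 440773.22

Not relevant to the conversion: export clearance, inland to port — on the seller under both CIF and CFR; already in the CIF price and stays in the CFR price.
From CIF to CFR, the seller no longer bears: insurance.
CFR price = 441063.71 − 290.49 = 440773.22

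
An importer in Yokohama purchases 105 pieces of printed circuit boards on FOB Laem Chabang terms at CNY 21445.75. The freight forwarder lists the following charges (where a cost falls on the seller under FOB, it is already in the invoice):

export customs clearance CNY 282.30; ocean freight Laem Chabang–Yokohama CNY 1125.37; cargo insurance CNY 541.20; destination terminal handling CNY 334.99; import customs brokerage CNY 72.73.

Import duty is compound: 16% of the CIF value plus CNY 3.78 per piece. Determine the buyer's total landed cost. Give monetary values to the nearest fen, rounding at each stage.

FOB: the seller bears costs until goods are on board at the origin port; the buyer bears freight, insurance and all costs thereafter.
Already in the invoice (seller's account under FOB): export clearance — exclude.
CIF value = FOB price + freight + insurance = 21445.75 + 1125.37 + 541.20 = 23112.32
Ad valorem component: 23112.32 × 16% = 3697.97
Specific component: 105 × 3.78 = 396.90
Import duty = 3697.97 + 396.90 = 4094.87
Buyer bears: freight 1125.37 + insurance 541.20 + destination terminal 334.99 + brokerage 72.73 + duty 4094.87 = 6169.16
Landed cost = invoice 21445.75 + 6169.16 = 27614.91

Total landed cost: CNY 27614.91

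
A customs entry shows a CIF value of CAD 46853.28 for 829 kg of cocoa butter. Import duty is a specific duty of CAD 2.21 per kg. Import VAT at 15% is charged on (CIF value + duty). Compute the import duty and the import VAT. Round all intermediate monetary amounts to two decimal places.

Import duty = 829 × 2.21 = 1832.09
VAT base = CIF + duty = 46853.28 + 1832.09 = 48685.37
Import VAT = 48685.37 × 15% = 7302.81

Import duty: CAD 1832.09; import VAT: CAD 7302.81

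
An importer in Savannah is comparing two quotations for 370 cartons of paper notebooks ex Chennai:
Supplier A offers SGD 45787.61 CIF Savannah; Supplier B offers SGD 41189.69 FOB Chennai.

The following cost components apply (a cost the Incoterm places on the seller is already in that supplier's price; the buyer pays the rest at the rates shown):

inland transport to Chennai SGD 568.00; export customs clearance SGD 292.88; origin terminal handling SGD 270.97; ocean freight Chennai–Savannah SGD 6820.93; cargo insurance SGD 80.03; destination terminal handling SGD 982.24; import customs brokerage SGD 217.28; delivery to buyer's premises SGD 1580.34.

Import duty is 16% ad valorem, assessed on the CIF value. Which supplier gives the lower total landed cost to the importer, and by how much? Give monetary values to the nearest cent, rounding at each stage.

Supplier A (CIF):
The CIF price already equals the CIF value: 45787.61
Import duty = 45787.61 × 16% = 7326.02
Buyer bears (A): 982.24 + 217.28 + 1580.34 = 2779.86
Landed cost (A) = invoice 45787.61 + 2779.86 + duty 7326.02 = 55893.49
Supplier B (FOB):
CIF value = FOB price + freight + insurance = 41189.69 + 6820.93 + 80.03 = 48090.65
Import duty = 48090.65 × 16% = 7694.50
Buyer bears (B): 6820.93 + 80.03 + 982.24 + 217.28 + 1580.34 = 9680.82
Landed cost (B) = invoice 41189.69 + 9680.82 + duty 7694.50 = 58565.01
Difference = |55893.49 − 58565.01| = 2671.52

Supplier A is cheaper by SGD 2671.52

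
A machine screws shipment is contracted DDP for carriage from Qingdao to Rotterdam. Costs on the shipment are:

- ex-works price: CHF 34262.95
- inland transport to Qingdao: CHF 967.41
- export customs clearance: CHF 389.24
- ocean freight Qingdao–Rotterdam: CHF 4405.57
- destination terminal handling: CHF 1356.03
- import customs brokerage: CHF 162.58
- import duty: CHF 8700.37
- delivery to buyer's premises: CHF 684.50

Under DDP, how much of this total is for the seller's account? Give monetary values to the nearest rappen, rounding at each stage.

Seller's account: CHF 50928.65

DDP: the seller bears all costs including import duty.
Seller's account: goods 34262.95 + inland to port 967.41 + export clearance 389.24 + freight 4405.57 + destination terminal 1356.03 + brokerage 162.58 + duty 8700.37 + delivery 684.50 = 50928.65
Buyer's account: 0.00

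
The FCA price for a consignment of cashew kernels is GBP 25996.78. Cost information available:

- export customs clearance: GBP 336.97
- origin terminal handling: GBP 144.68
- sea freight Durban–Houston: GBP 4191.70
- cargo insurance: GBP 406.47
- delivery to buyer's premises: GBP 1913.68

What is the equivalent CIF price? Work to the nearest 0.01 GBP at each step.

Not relevant to the conversion: export clearance — on the seller under both FCA and CIF; already in the FCA price and stays in the CIF price. delivery — on the buyer under both terms; not part of either seller's price.
From FCA to CIF, the seller additionally bears: origin terminal, freight, insurance.
CIF price = 25996.78 + 144.68 + 4191.70 + 406.47 = 30739.63

CIF price: GBP 30739.63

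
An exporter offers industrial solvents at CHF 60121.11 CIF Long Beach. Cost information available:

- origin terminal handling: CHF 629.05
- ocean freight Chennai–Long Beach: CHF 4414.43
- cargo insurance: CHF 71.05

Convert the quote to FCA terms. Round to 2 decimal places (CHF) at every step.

From CIF to FCA, the seller no longer bears: origin terminal, freight, insurance.
FCA price = 60121.11 − 629.05 − 4414.43 − 71.05 = 55006.58

FCA price: CHF 55006.58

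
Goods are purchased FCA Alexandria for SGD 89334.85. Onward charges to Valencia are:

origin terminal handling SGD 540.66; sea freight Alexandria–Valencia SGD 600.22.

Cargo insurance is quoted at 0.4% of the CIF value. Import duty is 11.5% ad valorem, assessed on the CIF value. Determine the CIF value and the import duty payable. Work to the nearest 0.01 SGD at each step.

CIF value: SGD 90839.09; import duty: SGD 10446.50

Let C be the CIF value. C = FCA price + pre-shipment costs + freight + 0.4% × C
C − 0.4% × C = 89334.85 + 540.66 + 600.22
0.996 × C = 90475.73
C = 90475.73 / 0.996 = 90839.09
Insurance premium = 0.4% × 90839.09 = 363.36
Import duty = 90839.09 × 11.5% = 10446.50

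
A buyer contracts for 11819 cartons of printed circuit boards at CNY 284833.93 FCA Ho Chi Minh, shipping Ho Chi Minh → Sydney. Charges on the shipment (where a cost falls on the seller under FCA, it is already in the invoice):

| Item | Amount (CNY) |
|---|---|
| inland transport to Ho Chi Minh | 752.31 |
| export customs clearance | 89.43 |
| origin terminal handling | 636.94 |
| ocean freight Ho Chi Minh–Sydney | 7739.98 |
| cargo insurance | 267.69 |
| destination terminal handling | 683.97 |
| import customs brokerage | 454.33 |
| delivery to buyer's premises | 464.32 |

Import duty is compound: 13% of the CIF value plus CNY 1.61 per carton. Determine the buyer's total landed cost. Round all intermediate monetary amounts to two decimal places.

Total landed cost: CNY 352261.96

FCA: the seller delivers export-cleared goods to the carrier; the buyer bears costs from that point.
Already in the invoice (seller's account under FCA): inland to port, export clearance — exclude.
CIF value = FCA price + origin terminal + freight + insurance = 284833.93 + 636.94 + 7739.98 + 267.69 = 293478.54
Ad valorem component: 293478.54 × 13% = 38152.21
Specific component: 11819 × 1.61 = 19028.59
Import duty = 38152.21 + 19028.59 = 57180.80
Buyer bears: origin terminal 636.94 + freight 7739.98 + insurance 267.69 + destination terminal 683.97 + brokerage 454.33 + delivery 464.32 + duty 57180.80 = 67428.03
Landed cost = invoice 284833.93 + 67428.03 = 352261.96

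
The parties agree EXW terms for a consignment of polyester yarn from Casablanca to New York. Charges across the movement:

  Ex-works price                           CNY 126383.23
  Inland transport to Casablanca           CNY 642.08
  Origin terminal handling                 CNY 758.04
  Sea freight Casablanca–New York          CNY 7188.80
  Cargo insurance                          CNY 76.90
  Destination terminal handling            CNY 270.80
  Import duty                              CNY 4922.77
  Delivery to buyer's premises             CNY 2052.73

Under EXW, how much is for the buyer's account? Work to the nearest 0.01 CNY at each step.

EXW: the seller makes goods available at their premises; the buyer bears all onward costs.
Seller's account: goods 126383.23 = 126383.23
Buyer's account: inland to port 642.08 + origin terminal 758.04 + freight 7188.80 + insurance 76.90 + destination terminal 270.80 + duty 4922.77 + delivery 2052.73 = 15912.12

Buyer's account: CNY 15912.12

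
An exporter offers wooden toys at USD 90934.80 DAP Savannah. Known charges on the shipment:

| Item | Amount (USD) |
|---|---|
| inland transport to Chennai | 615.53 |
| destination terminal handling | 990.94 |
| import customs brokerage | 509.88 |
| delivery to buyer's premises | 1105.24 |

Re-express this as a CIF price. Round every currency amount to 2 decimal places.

CIF price: USD 88838.62

Not relevant to the conversion: inland to port — on the seller under both DAP and CIF; already in the DAP price and stays in the CIF price. brokerage — on the buyer under both terms; not part of either seller's price.
From DAP to CIF, the seller no longer bears: destination terminal, delivery.
CIF price = 90934.80 − 990.94 − 1105.24 = 88838.62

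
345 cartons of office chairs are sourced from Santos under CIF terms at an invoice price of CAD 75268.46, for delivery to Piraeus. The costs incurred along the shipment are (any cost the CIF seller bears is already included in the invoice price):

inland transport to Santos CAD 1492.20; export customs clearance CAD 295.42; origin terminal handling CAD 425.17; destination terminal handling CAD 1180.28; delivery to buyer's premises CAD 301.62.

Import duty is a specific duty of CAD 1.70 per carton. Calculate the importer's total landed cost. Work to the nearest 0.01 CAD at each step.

Total landed cost: CAD 77336.86

CIF: the seller pays costs through ocean freight and marine insurance to the destination port.
Already in the invoice (seller's account under CIF): inland to port, export clearance, origin terminal — exclude.
The CIF price already equals the CIF value: 75268.46
Import duty = 345 × 1.70 = 586.50
Buyer bears: destination terminal 1180.28 + delivery 301.62 + duty 586.50 = 2068.40
Landed cost = invoice 75268.46 + 2068.40 = 77336.86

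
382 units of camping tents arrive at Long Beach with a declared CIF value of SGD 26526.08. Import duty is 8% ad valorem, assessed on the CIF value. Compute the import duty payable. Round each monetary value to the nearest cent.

Import duty = 26526.08 × 8% = 2122.09

Import duty: SGD 2122.09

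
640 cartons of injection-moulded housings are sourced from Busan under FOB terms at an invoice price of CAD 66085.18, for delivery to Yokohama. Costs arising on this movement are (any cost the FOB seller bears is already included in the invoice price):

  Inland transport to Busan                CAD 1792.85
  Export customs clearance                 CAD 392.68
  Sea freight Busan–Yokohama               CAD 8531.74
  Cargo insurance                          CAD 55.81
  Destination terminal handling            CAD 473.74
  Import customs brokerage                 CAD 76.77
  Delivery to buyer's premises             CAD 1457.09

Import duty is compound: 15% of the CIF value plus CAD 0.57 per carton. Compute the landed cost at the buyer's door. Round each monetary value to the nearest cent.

FOB: the seller bears costs until goods are on board at the origin port; the buyer bears freight, insurance and all costs thereafter.
Already in the invoice (seller's account under FOB): inland to port, export clearance — exclude.
CIF value = FOB price + freight + insurance = 66085.18 + 8531.74 + 55.81 = 74672.73
Ad valorem component: 74672.73 × 15% = 11200.91
Specific component: 640 × 0.57 = 364.80
Import duty = 11200.91 + 364.80 = 11565.71
Buyer bears: freight 8531.74 + insurance 55.81 + destination terminal 473.74 + brokerage 76.77 + delivery 1457.09 + duty 11565.71 = 22160.86
Landed cost = invoice 66085.18 + 22160.86 = 88246.04

Total landed cost: CAD 88246.04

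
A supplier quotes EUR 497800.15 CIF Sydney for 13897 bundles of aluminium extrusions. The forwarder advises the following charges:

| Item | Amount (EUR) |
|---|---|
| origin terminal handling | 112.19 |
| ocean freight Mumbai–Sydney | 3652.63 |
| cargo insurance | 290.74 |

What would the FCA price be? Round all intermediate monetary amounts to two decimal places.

FCA price: EUR 493744.59

From CIF to FCA, the seller no longer bears: origin terminal, freight, insurance.
FCA price = 497800.15 − 112.19 − 3652.63 − 290.74 = 493744.59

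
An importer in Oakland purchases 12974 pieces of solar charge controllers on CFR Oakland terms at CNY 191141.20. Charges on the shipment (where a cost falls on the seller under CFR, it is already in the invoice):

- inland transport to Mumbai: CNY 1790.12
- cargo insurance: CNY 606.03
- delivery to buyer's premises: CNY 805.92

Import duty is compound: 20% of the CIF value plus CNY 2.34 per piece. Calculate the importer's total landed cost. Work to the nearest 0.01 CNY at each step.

CFR: the seller pays costs through ocean freight to the destination port, but not insurance.
Already in the invoice (seller's account under CFR): inland to port — exclude.
CIF value = CFR price + insurance = 191141.20 + 606.03 = 191747.23
Ad valorem component: 191747.23 × 20% = 38349.45
Specific component: 12974 × 2.34 = 30359.16
Import duty = 38349.45 + 30359.16 = 68708.61
Buyer bears: insurance 606.03 + delivery 805.92 + duty 68708.61 = 70120.56
Landed cost = invoice 191141.20 + 70120.56 = 261261.76

Total landed cost: CNY 261261.76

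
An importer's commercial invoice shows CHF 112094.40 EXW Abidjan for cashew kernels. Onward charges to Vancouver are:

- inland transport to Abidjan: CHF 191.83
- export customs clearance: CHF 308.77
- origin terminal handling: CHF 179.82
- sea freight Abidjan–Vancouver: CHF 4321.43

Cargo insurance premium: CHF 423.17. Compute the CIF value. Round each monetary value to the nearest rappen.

CIF value: CHF 117519.42

CIF = EXW price + pre-shipment costs + freight + insurance
CIF = 112094.40 + 191.83 + 308.77 + 179.82 + 4321.43 + 423.17 = 117519.42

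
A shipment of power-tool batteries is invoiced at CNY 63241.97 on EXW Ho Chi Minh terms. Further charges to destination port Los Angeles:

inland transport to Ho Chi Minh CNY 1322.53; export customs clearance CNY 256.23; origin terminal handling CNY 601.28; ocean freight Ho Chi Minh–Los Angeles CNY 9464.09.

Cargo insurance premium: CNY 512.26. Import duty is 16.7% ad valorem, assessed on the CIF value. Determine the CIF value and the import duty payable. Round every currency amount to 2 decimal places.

CIF value: CNY 75398.36; import duty: CNY 12591.53

CIF = EXW price + pre-shipment costs + freight + insurance
CIF = 63241.97 + 1322.53 + 256.23 + 601.28 + 9464.09 + 512.26 = 75398.36
Import duty = 75398.36 × 16.7% = 12591.53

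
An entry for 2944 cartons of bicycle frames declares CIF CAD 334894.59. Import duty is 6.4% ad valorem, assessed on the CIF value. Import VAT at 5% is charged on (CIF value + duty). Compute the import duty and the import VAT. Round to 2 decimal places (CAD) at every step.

Import duty = 334894.59 × 6.4% = 21433.25
VAT base = CIF + duty = 334894.59 + 21433.25 = 356327.84
Import VAT = 356327.84 × 5% = 17816.39

Import duty: CAD 21433.25; import VAT: CAD 17816.39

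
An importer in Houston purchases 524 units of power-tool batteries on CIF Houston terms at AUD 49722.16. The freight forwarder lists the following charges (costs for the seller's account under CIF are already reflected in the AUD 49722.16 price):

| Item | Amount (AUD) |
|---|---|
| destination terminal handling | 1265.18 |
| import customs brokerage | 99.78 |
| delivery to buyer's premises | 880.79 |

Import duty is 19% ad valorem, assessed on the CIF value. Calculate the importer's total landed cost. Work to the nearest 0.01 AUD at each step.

CIF: the seller pays costs through ocean freight and marine insurance to the destination port.
The CIF price already equals the CIF value: 49722.16
Import duty = 49722.16 × 19% = 9447.21
Buyer bears: destination terminal 1265.18 + brokerage 99.78 + delivery 880.79 + duty 9447.21 = 11692.96
Landed cost = invoice 49722.16 + 11692.96 = 61415.12

Total landed cost: AUD 61415.12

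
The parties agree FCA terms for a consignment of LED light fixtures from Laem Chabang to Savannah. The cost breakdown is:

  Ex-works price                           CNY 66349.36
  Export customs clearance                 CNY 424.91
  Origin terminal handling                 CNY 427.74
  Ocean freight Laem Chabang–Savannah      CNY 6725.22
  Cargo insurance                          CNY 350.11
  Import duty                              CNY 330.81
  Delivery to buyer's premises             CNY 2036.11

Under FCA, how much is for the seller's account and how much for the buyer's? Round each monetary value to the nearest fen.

FCA: the seller delivers export-cleared goods to the carrier; the buyer bears costs from that point.
Seller's account: goods 66349.36 + export clearance 424.91 = 66774.27
Buyer's account: origin terminal 427.74 + freight 6725.22 + insurance 350.11 + duty 330.81 + delivery 2036.11 = 9869.99

Seller: CNY 66774.27; buyer: CNY 9869.99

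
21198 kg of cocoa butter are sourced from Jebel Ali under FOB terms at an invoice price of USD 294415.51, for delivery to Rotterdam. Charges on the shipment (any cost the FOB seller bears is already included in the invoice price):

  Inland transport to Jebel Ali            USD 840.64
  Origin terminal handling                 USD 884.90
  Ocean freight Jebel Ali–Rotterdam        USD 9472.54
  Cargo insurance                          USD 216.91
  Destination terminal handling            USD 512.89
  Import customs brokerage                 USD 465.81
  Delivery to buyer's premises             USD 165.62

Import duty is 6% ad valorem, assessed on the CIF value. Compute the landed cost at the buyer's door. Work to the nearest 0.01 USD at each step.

FOB: the seller bears costs until goods are on board at the origin port; the buyer bears freight, insurance and all costs thereafter.
Already in the invoice (seller's account under FOB): inland to port, origin terminal — exclude.
CIF value = FOB price + freight + insurance = 294415.51 + 9472.54 + 216.91 = 304104.96
Import duty = 304104.96 × 6% = 18246.30
Buyer bears: freight 9472.54 + insurance 216.91 + destination terminal 512.89 + brokerage 465.81 + delivery 165.62 + duty 18246.30 = 29080.07
Landed cost = invoice 294415.51 + 29080.07 = 323495.58

Total landed cost: USD 323495.58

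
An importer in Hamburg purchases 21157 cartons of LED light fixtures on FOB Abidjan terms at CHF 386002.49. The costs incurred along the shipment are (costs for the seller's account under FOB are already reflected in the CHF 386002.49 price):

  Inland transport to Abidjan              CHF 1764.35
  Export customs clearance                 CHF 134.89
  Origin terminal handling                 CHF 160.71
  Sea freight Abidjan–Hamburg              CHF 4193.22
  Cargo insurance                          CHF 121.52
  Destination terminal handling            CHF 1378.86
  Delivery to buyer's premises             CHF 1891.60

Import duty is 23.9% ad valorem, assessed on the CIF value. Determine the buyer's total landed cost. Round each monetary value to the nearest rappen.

Total landed cost: CHF 486873.51

FOB: the seller bears costs until goods are on board at the origin port; the buyer bears freight, insurance and all costs thereafter.
Already in the invoice (seller's account under FOB): inland to port, export clearance, origin terminal — exclude.
CIF value = FOB price + freight + insurance = 386002.49 + 4193.22 + 121.52 = 390317.23
Import duty = 390317.23 × 23.9% = 93285.82
Buyer bears: freight 4193.22 + insurance 121.52 + destination terminal 1378.86 + delivery 1891.60 + duty 93285.82 = 100871.02
Landed cost = invoice 386002.49 + 100871.02 = 486873.51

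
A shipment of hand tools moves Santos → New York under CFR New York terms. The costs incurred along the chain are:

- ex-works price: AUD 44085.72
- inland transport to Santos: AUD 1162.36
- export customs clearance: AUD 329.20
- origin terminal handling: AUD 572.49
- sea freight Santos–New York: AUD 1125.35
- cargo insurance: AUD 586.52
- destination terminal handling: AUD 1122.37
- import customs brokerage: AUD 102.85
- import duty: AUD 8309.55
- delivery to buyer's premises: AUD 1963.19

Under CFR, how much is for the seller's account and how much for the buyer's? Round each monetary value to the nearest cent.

Seller: AUD 47275.12; buyer: AUD 12084.48

CFR: the seller pays costs through ocean freight to the destination port, but not insurance.
Seller's account: goods 44085.72 + inland to port 1162.36 + export clearance 329.20 + origin terminal 572.49 + freight 1125.35 = 47275.12
Buyer's account: insurance 586.52 + destination terminal 1122.37 + brokerage 102.85 + duty 8309.55 + delivery 1963.19 = 12084.48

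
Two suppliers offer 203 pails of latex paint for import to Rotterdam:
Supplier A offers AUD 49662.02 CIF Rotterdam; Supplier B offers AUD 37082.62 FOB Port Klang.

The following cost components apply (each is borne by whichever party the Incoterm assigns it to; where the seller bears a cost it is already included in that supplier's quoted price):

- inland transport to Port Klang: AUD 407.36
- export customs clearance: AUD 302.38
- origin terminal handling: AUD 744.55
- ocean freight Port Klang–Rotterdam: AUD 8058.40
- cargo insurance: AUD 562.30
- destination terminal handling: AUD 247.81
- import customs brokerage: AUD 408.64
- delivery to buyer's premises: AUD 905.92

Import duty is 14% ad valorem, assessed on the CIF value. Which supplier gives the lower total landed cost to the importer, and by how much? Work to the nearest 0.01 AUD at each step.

Supplier A (CIF):
The CIF price already equals the CIF value: 49662.02
Import duty = 49662.02 × 14% = 6952.68
Buyer bears (A): 247.81 + 408.64 + 905.92 = 1562.37
Landed cost (A) = invoice 49662.02 + 1562.37 + duty 6952.68 = 58177.07
Supplier B (FOB):
CIF value = FOB price + freight + insurance = 37082.62 + 8058.40 + 562.30 = 45703.32
Import duty = 45703.32 × 14% = 6398.46
Buyer bears (B): 8058.40 + 562.30 + 247.81 + 408.64 + 905.92 = 10183.07
Landed cost (B) = invoice 37082.62 + 10183.07 + duty 6398.46 = 53664.15
Difference = |58177.07 − 53664.15| = 4512.92

Supplier B is cheaper by AUD 4512.92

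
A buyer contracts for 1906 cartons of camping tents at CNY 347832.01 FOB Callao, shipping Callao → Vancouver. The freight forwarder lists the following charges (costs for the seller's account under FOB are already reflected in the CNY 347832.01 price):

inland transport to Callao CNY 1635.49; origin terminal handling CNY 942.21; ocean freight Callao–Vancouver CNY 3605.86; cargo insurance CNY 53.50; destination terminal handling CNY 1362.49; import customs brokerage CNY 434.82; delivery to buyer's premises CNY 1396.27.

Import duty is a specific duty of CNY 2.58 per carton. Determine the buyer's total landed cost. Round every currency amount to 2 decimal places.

FOB: the seller bears costs until goods are on board at the origin port; the buyer bears freight, insurance and all costs thereafter.
Already in the invoice (seller's account under FOB): inland to port, origin terminal — exclude.
CIF value = FOB price + freight + insurance = 347832.01 + 3605.86 + 53.50 = 351491.37
Import duty = 1906 × 2.58 = 4917.48
Buyer bears: freight 3605.86 + insurance 53.50 + destination terminal 1362.49 + brokerage 434.82 + delivery 1396.27 + duty 4917.48 = 11770.42
Landed cost = invoice 347832.01 + 11770.42 = 359602.43

Total landed cost: CNY 359602.43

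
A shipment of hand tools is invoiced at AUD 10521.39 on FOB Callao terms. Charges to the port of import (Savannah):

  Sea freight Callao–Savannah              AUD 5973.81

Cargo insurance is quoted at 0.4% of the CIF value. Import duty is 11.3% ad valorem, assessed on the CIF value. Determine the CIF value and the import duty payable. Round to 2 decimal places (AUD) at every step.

Let C be the CIF value. C = FOB price + freight + 0.4% × C
C − 0.4% × C = 10521.39 + 5973.81
0.996 × C = 16495.20
C = 16495.20 / 0.996 = 16561.45
Insurance premium = 0.4% × 16561.45 = 66.25
Import duty = 16561.45 × 11.3% = 1871.44

CIF value: AUD 16561.45; import duty: AUD 1871.44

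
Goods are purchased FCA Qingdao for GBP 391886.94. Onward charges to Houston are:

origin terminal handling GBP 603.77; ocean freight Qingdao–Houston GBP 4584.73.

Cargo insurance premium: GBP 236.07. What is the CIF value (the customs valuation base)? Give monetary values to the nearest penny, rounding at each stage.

CIF value: GBP 397311.51

CIF = FCA price + pre-shipment costs + freight + insurance
CIF = 391886.94 + 603.77 + 4584.73 + 236.07 = 397311.51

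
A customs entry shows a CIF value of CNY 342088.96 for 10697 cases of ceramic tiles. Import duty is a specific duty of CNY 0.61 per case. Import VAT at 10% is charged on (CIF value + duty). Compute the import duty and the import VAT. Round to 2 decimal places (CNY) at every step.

Import duty = 10697 × 0.61 = 6525.17
VAT base = CIF + duty = 342088.96 + 6525.17 = 348614.13
Import VAT = 348614.13 × 10% = 34861.41

Import duty: CNY 6525.17; import VAT: CNY 34861.41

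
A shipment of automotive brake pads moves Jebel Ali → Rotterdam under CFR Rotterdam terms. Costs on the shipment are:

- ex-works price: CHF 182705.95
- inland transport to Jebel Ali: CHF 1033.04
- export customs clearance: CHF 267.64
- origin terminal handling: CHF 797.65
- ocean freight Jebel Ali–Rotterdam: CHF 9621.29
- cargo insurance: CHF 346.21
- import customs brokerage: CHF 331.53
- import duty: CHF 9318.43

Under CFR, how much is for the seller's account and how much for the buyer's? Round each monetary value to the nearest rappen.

Seller: CHF 194425.57; buyer: CHF 9996.17

CFR: the seller pays costs through ocean freight to the destination port, but not insurance.
Seller's account: goods 182705.95 + inland to port 1033.04 + export clearance 267.64 + origin terminal 797.65 + freight 9621.29 = 194425.57
Buyer's account: insurance 346.21 + brokerage 331.53 + duty 9318.43 = 9996.17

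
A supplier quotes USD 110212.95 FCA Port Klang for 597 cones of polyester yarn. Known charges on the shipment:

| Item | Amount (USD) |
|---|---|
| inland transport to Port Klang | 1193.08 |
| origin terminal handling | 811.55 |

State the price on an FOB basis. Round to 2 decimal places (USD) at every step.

FOB price: USD 111024.50

Not relevant to the conversion: inland to port — on the seller under both FCA and FOB; already in the FCA price and stays in the FOB price.
From FCA to FOB, the seller additionally bears: origin terminal.
FOB price = 110212.95 + 811.55 = 111024.50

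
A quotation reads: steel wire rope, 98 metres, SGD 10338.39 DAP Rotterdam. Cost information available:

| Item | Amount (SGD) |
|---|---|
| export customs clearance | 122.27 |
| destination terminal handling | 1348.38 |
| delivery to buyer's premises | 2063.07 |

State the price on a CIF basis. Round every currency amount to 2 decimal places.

Not relevant to the conversion: export clearance — on the seller under both DAP and CIF; already in the DAP price and stays in the CIF price.
From DAP to CIF, the seller no longer bears: destination terminal, delivery.
CIF price = 10338.39 − 1348.38 − 2063.07 = 6926.94

CIF price: SGD 6926.94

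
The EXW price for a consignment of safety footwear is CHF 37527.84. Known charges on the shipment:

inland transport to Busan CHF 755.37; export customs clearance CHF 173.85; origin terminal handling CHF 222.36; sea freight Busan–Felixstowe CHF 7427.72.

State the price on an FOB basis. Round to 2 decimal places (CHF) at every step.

Not relevant to the conversion: freight — on the buyer under both terms; not part of either seller's price.
From EXW to FOB, the seller additionally bears: inland to port, export clearance, origin terminal.
FOB price = 37527.84 + 755.37 + 173.85 + 222.36 = 38679.42

FOB price: CHF 38679.42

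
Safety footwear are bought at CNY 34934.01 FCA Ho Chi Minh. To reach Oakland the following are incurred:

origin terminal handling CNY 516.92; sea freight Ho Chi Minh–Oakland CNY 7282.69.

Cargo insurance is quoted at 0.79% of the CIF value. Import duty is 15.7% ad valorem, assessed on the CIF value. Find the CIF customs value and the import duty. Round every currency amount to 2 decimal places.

Let C be the CIF value. C = FCA price + pre-shipment costs + freight + 0.79% × C
C − 0.79% × C = 34934.01 + 516.92 + 7282.69
0.9921 × C = 42733.62
C = 42733.62 / 0.9921 = 43073.90
Insurance premium = 0.79% × 43073.90 = 340.28
Import duty = 43073.90 × 15.7% = 6762.60

CIF value: CNY 43073.90; import duty: CNY 6762.60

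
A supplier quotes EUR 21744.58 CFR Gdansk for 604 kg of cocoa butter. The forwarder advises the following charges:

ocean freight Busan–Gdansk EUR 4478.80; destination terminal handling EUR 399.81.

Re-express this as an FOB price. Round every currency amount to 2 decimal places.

FOB price: EUR 17265.78

Not relevant to the conversion: destination terminal — on the buyer under both terms; not part of either seller's price.
From CFR to FOB, the seller no longer bears: freight.
FOB price = 21744.58 − 4478.80 = 17265.78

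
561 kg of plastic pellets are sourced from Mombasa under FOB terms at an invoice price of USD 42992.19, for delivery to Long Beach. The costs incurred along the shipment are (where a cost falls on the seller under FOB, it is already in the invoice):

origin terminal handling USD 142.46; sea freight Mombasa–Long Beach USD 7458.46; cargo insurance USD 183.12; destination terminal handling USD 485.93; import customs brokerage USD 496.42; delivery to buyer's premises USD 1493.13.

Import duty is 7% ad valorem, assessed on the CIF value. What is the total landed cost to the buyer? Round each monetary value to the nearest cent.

Total landed cost: USD 56653.61

FOB: the seller bears costs until goods are on board at the origin port; the buyer bears freight, insurance and all costs thereafter.
Already in the invoice (seller's account under FOB): origin terminal — exclude.
CIF value = FOB price + freight + insurance = 42992.19 + 7458.46 + 183.12 = 50633.77
Import duty = 50633.77 × 7% = 3544.36
Buyer bears: freight 7458.46 + insurance 183.12 + destination terminal 485.93 + brokerage 496.42 + delivery 1493.13 + duty 3544.36 = 13661.42
Landed cost = invoice 42992.19 + 13661.42 = 56653.61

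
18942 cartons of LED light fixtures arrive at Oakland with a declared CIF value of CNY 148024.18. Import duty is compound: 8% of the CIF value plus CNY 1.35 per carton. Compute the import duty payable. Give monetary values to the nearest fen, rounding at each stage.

Import duty: CNY 37413.63

Ad valorem component: 148024.18 × 8% = 11841.93
Specific component: 18942 × 1.35 = 25571.70
Import duty = 11841.93 + 25571.70 = 37413.63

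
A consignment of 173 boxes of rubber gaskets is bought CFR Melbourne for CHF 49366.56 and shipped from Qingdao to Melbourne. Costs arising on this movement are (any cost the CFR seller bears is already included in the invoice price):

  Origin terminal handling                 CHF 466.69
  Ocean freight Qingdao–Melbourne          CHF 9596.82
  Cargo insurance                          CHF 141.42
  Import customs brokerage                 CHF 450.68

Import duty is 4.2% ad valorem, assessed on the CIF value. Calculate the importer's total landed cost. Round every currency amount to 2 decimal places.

Total landed cost: CHF 52038.00

CFR: the seller pays costs through ocean freight to the destination port, but not insurance.
Already in the invoice (seller's account under CFR): origin terminal, freight — exclude.
CIF value = CFR price + insurance = 49366.56 + 141.42 = 49507.98
Import duty = 49507.98 × 4.2% = 2079.34
Buyer bears: insurance 141.42 + brokerage 450.68 + duty 2079.34 = 2671.44
Landed cost = invoice 49366.56 + 2671.44 = 52038.00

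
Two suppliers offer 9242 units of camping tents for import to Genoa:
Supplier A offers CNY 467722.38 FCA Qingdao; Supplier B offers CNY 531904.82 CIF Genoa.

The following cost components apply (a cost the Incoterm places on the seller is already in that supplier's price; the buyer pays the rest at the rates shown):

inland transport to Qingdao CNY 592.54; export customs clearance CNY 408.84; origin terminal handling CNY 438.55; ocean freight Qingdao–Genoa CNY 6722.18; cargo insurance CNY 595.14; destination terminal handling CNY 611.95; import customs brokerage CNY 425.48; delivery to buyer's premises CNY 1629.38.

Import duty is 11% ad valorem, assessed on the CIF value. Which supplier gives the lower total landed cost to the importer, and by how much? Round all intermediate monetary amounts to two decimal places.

Supplier A (FCA):
CIF value = FCA price + origin terminal + freight + insurance = 467722.38 + 438.55 + 6722.18 + 595.14 = 475478.25
Import duty = 475478.25 × 11% = 52302.61
Buyer bears (A): 438.55 + 6722.18 + 595.14 + 611.95 + 425.48 + 1629.38 = 10422.68
Landed cost (A) = invoice 467722.38 + 10422.68 + duty 52302.61 = 530447.67
Supplier B (CIF):
The CIF price already equals the CIF value: 531904.82
Import duty = 531904.82 × 11% = 58509.53
Buyer bears (B): 611.95 + 425.48 + 1629.38 = 2666.81
Landed cost (B) = invoice 531904.82 + 2666.81 + duty 58509.53 = 593081.16
Difference = |530447.67 − 593081.16| = 62633.49

Supplier A is cheaper by CNY 62633.49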